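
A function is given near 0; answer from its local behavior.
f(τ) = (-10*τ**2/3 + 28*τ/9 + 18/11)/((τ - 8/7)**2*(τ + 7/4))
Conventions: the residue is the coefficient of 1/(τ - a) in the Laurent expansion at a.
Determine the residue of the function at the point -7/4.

The residue is -1087898/649539.

At the order-1 pole -7/4 set g(τ) = (τ - (-7/4))*f(τ) = (-10*τ**2/3 + 28*τ/9 + 18/11)/(τ - 8/7)**2.
Simple pole: residue = g(a) at a = -7/4, which is -1087898/649539.


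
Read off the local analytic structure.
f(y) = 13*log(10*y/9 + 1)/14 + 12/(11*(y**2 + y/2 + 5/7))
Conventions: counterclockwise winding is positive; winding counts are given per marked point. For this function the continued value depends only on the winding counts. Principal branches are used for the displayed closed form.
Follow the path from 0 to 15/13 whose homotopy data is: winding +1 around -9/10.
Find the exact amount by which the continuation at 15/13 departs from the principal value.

The rational part is single-valued and drops out of the difference; each branch term changes only by its own monodromy.
(13/14)*log(1 - y/(-9/10)): each positive loop around -9/10 adds 2*pi*i to the log, so winding +1 contributes (13/14)*(1)*2*pi*i = (13/7)*pi*i.
Summing the contributions at y = 15/13 gives (13/7)*pi*i.

Continued minus principal equals (13/7)*pi*i.


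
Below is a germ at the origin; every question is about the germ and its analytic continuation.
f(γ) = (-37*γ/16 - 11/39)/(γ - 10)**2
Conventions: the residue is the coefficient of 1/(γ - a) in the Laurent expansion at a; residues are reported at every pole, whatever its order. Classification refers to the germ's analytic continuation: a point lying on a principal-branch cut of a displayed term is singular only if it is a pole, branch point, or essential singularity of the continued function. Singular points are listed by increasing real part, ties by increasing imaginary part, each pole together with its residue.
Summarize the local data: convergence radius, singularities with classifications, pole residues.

Denominator factor (γ - 10)^2: pole of order 2 at 10, modulus 10.
The radius of convergence is the smallest modulus among the singular points: 10.
At the order-2 pole 10 set g(γ) = (γ - (10))^2*f(γ) = -37*γ/16 - 11/39.
Order-2 pole: residue = g'(a); g'(10) = -37/16, so the residue is -37/16.

Radius of convergence at 0: 10.
At 10: a pole of order 2; residue -37/16.


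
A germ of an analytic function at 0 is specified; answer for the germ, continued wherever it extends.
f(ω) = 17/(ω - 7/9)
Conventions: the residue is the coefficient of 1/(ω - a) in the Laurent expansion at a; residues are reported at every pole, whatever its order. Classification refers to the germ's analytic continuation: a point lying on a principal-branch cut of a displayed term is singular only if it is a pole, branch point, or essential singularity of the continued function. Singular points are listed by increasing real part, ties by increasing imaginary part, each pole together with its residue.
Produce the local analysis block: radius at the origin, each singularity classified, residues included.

Radius of convergence at 0: 7/9.
At 7/9: a pole of order 1; residue 17.

Denominator factor (ω - 7/9): pole of order 1 at 7/9, modulus 7/9.
The radius of convergence is the smallest modulus among the singular points: 7/9.
At the order-1 pole 7/9 set g(ω) = (ω - (7/9))*f(ω) = 17.
Simple pole: residue = g(a) at a = 7/9, which is 17.


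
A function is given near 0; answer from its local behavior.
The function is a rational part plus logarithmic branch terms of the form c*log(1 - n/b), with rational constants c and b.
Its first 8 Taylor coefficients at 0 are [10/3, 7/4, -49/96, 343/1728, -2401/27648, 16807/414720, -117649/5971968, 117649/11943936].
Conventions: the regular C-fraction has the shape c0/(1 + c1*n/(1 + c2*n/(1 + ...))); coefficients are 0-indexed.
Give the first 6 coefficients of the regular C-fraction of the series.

Taylor coefficients (read off): a_0 = 10/3, a_1 = 7/4, a_2 = -49/96, a_3 = 343/1728, a_4 = -2401/27648, a_5 = 16807/414720.
c0 = a_0 = 10/3. Peel one level at a time: if S = 1 + c*n/S' with S'(0) = 1, then c is the n-coefficient of S and S' = c*n/(S - 1).
S_1 = c0/f = 1 + (-21/40)*n + (343/800)*n^2 + ...; c1 = -21/40.
S_2 = c1*n/(S_1 - 1) = 1 + (49/60)*n + (-49/1728)*n^2 + ...; c2 = 49/60.
S_3 = c2*n/(S_2 - 1) = 1 + (5/144)*n + (-185/20736)*n^2 + ...; c3 = 5/144.
S_4 = c3*n/(S_3 - 1) = 1 + (37/144)*n + (-49/2160)*n^2 + ...; c4 = 37/144.
S_5 = c4*n/(S_4 - 1) = 1 + (49/555)*n + ...; c5 = 49/555.

The regular C-fraction coefficients are [10/3, -21/40, 49/60, 5/144, 37/144, 49/555].


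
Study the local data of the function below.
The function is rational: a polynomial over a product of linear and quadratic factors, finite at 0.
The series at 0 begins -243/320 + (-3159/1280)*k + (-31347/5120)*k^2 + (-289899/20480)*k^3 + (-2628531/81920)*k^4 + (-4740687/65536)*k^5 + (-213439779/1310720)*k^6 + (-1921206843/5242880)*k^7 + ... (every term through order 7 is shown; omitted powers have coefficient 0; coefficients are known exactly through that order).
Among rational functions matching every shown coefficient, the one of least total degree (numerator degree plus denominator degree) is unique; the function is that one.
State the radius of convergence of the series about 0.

No rational of total degree below 3 reproduces all 8 coefficients; solving the [0/3] Pade equations on them gives f(k) = 27/(20*(k - 2)**2*(k - 4/9)), whose expansion matches every shown term.
Denominator factor (k - 4/9): pole of order 1 at 4/9, modulus 4/9.
Denominator factor (k - 2)^2: pole of order 2 at 2, modulus 2.
The radius of convergence is the smallest modulus among the singular points: 4/9.

The radius of convergence is 4/9.


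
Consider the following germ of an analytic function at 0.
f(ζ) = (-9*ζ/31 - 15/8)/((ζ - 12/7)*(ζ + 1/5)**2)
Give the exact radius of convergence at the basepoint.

Denominator factor (ζ - 12/7): pole of order 1 at 12/7, modulus 12/7.
Denominator factor (ζ + 1/5)^2: pole of order 2 at -1/5, modulus 1/5.
The radius of convergence is the smallest modulus among the singular points: 1/5.

The radius of convergence is 1/5.


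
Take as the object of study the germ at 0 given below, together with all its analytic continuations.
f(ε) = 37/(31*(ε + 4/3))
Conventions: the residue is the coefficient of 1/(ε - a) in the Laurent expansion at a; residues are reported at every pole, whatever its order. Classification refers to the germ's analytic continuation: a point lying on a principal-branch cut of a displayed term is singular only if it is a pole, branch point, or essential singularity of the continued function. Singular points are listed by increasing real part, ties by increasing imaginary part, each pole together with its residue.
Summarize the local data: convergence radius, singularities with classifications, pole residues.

Denominator factor (ε + 4/3): pole of order 1 at -4/3, modulus 4/3.
The radius of convergence is the smallest modulus among the singular points: 4/3.
At the order-1 pole -4/3 set g(ε) = (ε - (-4/3))*f(ε) = 37/31.
Simple pole: residue = g(a) at a = -4/3, which is 37/31.

Radius of convergence at 0: 4/3.
At -4/3: a pole of order 1; residue 37/31.


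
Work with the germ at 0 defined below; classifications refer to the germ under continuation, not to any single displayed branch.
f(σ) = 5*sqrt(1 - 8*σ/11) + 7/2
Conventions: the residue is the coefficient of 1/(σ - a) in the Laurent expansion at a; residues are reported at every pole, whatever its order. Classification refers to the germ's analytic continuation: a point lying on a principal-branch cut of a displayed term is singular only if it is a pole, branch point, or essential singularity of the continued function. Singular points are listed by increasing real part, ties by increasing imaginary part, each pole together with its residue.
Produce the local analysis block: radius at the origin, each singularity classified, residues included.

Branch term (5)*sqrt(1 - σ/(11/8)): its argument vanishes at σ = 11/8, a square-root branch point, modulus 11/8.
The radius of convergence is the smallest modulus among the singular points: 11/8.

Radius of convergence at 0: 11/8.
At 11/8: an algebraic (square-root) branch point.


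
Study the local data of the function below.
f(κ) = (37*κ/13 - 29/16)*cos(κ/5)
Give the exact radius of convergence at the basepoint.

The factor cos(κ/5) is entire and contributes no finite singular point.
The polynomial part has no poles.
No finite singular points: the Taylor series at 0 converges everywhere.

The radius of convergence is infinite.


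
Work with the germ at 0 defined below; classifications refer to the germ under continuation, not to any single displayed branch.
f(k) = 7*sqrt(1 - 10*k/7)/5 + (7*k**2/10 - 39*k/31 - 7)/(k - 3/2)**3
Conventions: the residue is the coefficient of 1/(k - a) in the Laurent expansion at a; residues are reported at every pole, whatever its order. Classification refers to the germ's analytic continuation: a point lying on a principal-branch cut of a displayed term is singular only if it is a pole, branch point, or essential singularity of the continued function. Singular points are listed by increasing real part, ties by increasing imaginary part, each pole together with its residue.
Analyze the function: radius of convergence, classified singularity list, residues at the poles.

Denominator factor (k - 3/2)^3: pole of order 3 at 3/2, modulus 3/2.
Branch term (7/5)*sqrt(1 - k/(7/10)): its argument vanishes at k = 7/10, a square-root branch point, modulus 7/10.
The radius of convergence is the smallest modulus among the singular points: 7/10.
The branch term is analytic at 3/2 and contributes nothing to the residue; only the rational part matters.
At the order-3 pole 3/2 set g(k) = (k - (3/2))^3*(rational part) = 7*k**2/10 - 39*k/31 - 7.
Order-3 pole: residue = g''(a)/2; g''(3/2) = 7/5, so the residue is 7/10.
List the singular points by increasing real part (a conjugate pair: the negative imaginary part first).

Radius of convergence at 0: 7/10.
At 7/10: an algebraic (square-root) branch point.
At 3/2: a pole of order 3; residue 7/10.


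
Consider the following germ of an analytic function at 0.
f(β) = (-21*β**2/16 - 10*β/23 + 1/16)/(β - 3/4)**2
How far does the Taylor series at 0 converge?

The radius of convergence is 3/4.

Denominator factor (β - 3/4)^2: pole of order 2 at 3/4, modulus 3/4.
The radius of convergence is the smallest modulus among the singular points: 3/4.


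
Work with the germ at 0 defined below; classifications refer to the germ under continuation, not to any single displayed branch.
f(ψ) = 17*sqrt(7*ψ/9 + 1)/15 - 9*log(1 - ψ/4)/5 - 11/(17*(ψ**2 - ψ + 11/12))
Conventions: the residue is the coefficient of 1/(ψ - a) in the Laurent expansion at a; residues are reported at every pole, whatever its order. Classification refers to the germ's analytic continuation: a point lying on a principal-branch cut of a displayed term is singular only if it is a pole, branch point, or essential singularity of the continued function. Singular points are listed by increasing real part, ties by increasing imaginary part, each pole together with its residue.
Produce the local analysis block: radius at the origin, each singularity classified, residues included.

Radius of convergence at 0: (1/6)*sqrt(33).
At -9/7: an algebraic (square-root) branch point.
At (1/2) - ((1/3)*sqrt(6))*i: a pole of order 1; residue -((11/68)*sqrt(6))*i.
At (1/2) + ((1/3)*sqrt(6))*i: a pole of order 1; residue ((11/68)*sqrt(6))*i.
At 4: a logarithmic branch point.

Denominator factor (ψ**2 - ψ + 11/12): discriminant -8/3, complex-conjugate roots (1/2) + ((1/3)*sqrt(6))*i and (1/2) - ((1/3)*sqrt(6))*i; poles of order 1, moduli (1/6)*sqrt(33) and (1/6)*sqrt(33).
Branch term (-9/5)*log(1 - ψ/(4)): its argument vanishes at ψ = 4, a logarithmic branch point, modulus 4.
Branch term (17/15)*sqrt(1 - ψ/(-9/7)): its argument vanishes at ψ = -9/7, a square-root branch point, modulus 9/7.
The radius of convergence is the smallest modulus among the singular points: (1/6)*sqrt(33).
The branch terms are analytic at (1/2) - ((1/3)*sqrt(6))*i and contribute nothing to the residue; only the rational part matters.
The factor ψ**2 - ψ + 11/12 splits as (ψ - a)(ψ - a') with a = (1/2) - ((1/3)*sqrt(6))*i, a' = (1/2) + ((1/3)*sqrt(6))*i. At the order-1 pole a set g(ψ) = (ψ - a)*(rational part) = [-11/17] / (ψ - a').
Simple pole: residue = g(a) at a = (1/2) - ((1/3)*sqrt(6))*i, which is -((11/68)*sqrt(6))*i.
The branch terms are analytic at (1/2) + ((1/3)*sqrt(6))*i and contribute nothing to the residue; only the rational part matters.
The factor ψ**2 - ψ + 11/12 splits as (ψ - a)(ψ - a') with a = (1/2) + ((1/3)*sqrt(6))*i, a' = (1/2) - ((1/3)*sqrt(6))*i. At the order-1 pole a set g(ψ) = (ψ - a)*(rational part) = [-11/17] / (ψ - a').
Simple pole: residue = g(a) at a = (1/2) + ((1/3)*sqrt(6))*i, which is ((11/68)*sqrt(6))*i.
List the singular points by increasing real part (a conjugate pair: the negative imaginary part first).


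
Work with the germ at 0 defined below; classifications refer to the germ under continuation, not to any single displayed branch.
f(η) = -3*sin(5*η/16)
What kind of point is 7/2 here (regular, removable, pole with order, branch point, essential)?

The point is a regular point.

There is no denominator, hence no pole anywhere.
The factor -sin(5*η/16) is entire.
So the germ continues analytically to 7/2.


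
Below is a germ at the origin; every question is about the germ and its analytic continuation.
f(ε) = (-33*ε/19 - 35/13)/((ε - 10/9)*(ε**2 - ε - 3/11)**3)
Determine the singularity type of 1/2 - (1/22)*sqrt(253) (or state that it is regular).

The point is a pole of order 3.

The denominator factor ε**2 - ε - 3/11 vanishes at 1/2 - (1/22)*sqrt(253) and appears to the power 3; the numerator there equals -1759/494 + (3/38)*sqrt(253), nonzero, and no other factor vanishes.
Hence a pole whose order is the multiplicity, 3.


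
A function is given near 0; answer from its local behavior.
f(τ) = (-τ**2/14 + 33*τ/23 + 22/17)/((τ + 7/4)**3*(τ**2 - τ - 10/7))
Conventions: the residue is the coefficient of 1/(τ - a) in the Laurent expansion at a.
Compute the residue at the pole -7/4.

At the order-3 pole -7/4 set g(τ) = (τ - (-7/4))^3*f(τ) = (-τ**2/14 + 33*τ/23 + 22/17)/(τ**2 - τ - 10/7).
Order-3 pole: residue = g''(a)/2; g''(-7/4) = 687892928/21286016149, so the residue is 343946464/21286016149.

The residue is 343946464/21286016149.


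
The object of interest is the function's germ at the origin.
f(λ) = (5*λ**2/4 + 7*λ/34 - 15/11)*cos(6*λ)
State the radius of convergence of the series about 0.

The factor cos(6*λ) is entire and contributes no finite singular point.
The polynomial part has no poles.
No finite singular points: the Taylor series at 0 converges everywhere.

The radius of convergence is infinite.


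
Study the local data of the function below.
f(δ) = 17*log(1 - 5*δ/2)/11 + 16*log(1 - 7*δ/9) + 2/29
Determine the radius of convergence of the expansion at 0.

Branch term (17/11)*log(1 - δ/(2/5)): its argument vanishes at δ = 2/5, a logarithmic branch point, modulus 2/5.
Branch term (16)*log(1 - δ/(9/7)): its argument vanishes at δ = 9/7, a logarithmic branch point, modulus 9/7.
The radius of convergence is the smallest modulus among the singular points: 2/5.

The radius of convergence is 2/5.


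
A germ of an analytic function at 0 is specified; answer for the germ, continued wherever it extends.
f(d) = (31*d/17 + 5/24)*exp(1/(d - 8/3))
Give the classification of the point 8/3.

The point is an essential singularity.

The exponent 1/(d - (8/3)) has a pole at 8/3, so exp(1/(d - (8/3))) takes every nonzero value near it: an essential singularity (not a pole of any order).


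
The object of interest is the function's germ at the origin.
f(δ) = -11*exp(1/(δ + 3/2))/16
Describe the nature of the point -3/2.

The exponent 1/(δ - (-3/2)) has a pole at -3/2, so exp(1/(δ - (-3/2))) takes every nonzero value near it: an essential singularity (not a pole of any order).

The point is an essential singularity.


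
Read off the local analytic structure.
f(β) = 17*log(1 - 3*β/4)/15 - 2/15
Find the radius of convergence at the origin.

The radius of convergence is 4/3.

Branch term (17/15)*log(1 - β/(4/3)): its argument vanishes at β = 4/3, a logarithmic branch point, modulus 4/3.
The radius of convergence is the smallest modulus among the singular points: 4/3.


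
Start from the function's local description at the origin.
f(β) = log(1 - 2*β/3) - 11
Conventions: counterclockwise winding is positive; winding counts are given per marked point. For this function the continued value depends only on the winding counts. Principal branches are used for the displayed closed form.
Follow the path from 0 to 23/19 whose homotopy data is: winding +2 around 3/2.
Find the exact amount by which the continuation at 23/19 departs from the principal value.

Continued minus principal equals (4)*pi*i.

The rational part is single-valued and drops out of the difference; each branch term changes only by its own monodromy.
(1)*log(1 - β/(3/2)): each positive loop around 3/2 adds 2*pi*i to the log, so winding +2 contributes (1)*(2)*2*pi*i = (4)*pi*i.
Summing the contributions at β = 23/19 gives (4)*pi*i.


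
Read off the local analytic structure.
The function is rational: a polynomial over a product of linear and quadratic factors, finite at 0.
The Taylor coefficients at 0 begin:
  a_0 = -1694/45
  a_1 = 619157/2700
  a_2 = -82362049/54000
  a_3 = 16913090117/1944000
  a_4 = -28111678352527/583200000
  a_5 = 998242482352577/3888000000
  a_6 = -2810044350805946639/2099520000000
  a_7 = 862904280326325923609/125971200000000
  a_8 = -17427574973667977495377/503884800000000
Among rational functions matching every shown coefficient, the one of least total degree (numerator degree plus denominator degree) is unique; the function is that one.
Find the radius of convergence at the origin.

The radius of convergence is -11/12 + (1/132)*sqrt(22561).

No rational of total degree below 7 reproduces all 9 coefficients; solving the [2/5] Pade equations on them gives f(η) = (-31*η**2/33 + η + 40/9)/((η - 4/7)*(η**2 - 11*η/6 - 5/11)**2), whose expansion matches every shown term.
Denominator factor (η**2 - 11*η/6 - 5/11)^2: discriminant 2051/396, real irrational roots 11/12 + (1/132)*sqrt(22561) and 11/12 - (1/132)*sqrt(22561); poles of order 2, moduli 11/12 + (1/132)*sqrt(22561) and -11/12 + (1/132)*sqrt(22561).
Denominator factor (η - 4/7): pole of order 1 at 4/7, modulus 4/7.
The radius of convergence is the smallest modulus among the singular points: -11/12 + (1/132)*sqrt(22561).


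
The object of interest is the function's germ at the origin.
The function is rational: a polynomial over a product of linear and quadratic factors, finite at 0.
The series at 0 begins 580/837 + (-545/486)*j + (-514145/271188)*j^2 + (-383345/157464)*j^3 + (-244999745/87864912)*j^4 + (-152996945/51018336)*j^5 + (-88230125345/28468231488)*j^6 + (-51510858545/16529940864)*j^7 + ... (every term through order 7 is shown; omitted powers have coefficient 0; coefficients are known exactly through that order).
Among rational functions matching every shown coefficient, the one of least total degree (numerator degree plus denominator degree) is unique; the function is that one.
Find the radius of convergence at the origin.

The radius of convergence is 9/8.

No rational of total degree below 4 reproduces all 8 coefficients; solving the [2/2] Pade equations on them gives f(j) = (20*j**2/27 - 25*j/8 + 29/31)/((j - 6/5)*(j - 9/8)), whose expansion matches every shown term.
Denominator factor (j - 6/5): pole of order 1 at 6/5, modulus 6/5.
Denominator factor (j - 9/8): pole of order 1 at 9/8, modulus 9/8.
The radius of convergence is the smallest modulus among the singular points: 9/8.


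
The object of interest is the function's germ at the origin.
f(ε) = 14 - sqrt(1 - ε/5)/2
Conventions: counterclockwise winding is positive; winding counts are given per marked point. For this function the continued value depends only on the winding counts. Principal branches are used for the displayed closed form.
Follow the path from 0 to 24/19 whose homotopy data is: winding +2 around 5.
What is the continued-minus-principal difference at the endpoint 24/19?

Continued minus principal equals 0.

The rational part is single-valued and drops out of the difference; each branch term changes only by its own monodromy.
(-1/2)*sqrt(1 - ε/(5)): winding +2 is even, the square root returns to the same sheet, contribution 0.
Summing the contributions at ε = 24/19 gives 0.


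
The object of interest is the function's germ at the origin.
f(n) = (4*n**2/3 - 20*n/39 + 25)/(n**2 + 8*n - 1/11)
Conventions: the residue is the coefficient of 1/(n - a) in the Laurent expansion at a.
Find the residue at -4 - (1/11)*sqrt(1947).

The residue is -218/39 - (3329/16874)*sqrt(1947).

The factor n**2 + 8*n - 1/11 splits as (n - a)(n - a') with a = -4 - (1/11)*sqrt(1947), a' = -4 + (1/11)*sqrt(1947). At the order-1 pole a set g(n) = (n - a)*f(n) = [4*n**2/3 - 20*n/39 + 25] / (n - a').
Simple pole: residue = g(a) at a = -4 - (1/11)*sqrt(1947), which is -218/39 - (3329/16874)*sqrt(1947).


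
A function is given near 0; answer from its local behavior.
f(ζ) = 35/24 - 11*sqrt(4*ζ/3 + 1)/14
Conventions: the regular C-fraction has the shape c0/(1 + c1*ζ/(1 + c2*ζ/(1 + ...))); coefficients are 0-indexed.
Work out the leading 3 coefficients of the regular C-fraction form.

The regular C-fraction coefficients are [113/168, 88/113, -151/339].

Taylor coefficients (expand at 0): a_0 = 113/168, a_1 = -11/21, a_2 = 11/63.
c0 = a_0 = 113/168. Peel one level at a time: if S = 1 + c*ζ/S' with S'(0) = 1, then c is the ζ-coefficient of S and S' = c*ζ/(S - 1).
S_1 = c0/f = 1 + (88/113)*ζ + (13288/38307)*ζ^2 + ...; c1 = 88/113.
S_2 = c1*ζ/(S_1 - 1) = 1 + (-151/339)*ζ + ...; c2 = -151/339.


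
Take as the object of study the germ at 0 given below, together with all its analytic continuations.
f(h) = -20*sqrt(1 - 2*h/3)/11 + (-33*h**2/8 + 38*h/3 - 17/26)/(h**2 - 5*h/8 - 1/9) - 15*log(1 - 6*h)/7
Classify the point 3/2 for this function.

The point is an algebraic (square-root) branch point.

The term (-20/11)*sqrt(1 - h/(3/2)) has argument 1 - 3/2/(3/2) = 0 at 3/2: a square-root (algebraic, two-sheeted) branch point; the remaining terms are analytic or single-valued there.


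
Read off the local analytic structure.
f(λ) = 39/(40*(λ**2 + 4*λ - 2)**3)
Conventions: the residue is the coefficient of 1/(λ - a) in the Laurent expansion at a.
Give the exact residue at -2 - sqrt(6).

The factor λ**2 + 4*λ - 2 splits as (λ - a)(λ - a') with a = -2 - sqrt(6), a' = -2 + sqrt(6). At the order-3 pole a set g(λ) = (λ - a)^3*f(λ) = [39/40] / (λ - a')^3.
Order-3 pole: residue = g''(a)/2; g''(-2 - sqrt(6)) = -(13/7680)*sqrt(6), so the residue is -(13/15360)*sqrt(6).

The residue is -(13/15360)*sqrt(6).


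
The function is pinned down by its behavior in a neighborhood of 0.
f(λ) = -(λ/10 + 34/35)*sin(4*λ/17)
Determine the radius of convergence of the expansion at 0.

The factor -sin(4*λ/17) is entire and contributes no finite singular point.
The polynomial part has no poles.
No finite singular points: the Taylor series at 0 converges everywhere.

The radius of convergence is infinite.


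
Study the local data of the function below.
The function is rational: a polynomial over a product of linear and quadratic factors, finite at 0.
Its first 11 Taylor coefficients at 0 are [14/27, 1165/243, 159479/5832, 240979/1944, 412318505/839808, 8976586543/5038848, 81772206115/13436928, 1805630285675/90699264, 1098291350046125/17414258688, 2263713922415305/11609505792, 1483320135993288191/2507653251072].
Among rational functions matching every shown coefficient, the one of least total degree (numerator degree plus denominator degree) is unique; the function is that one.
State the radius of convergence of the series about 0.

No rational of total degree below 9 reproduces all 11 coefficients; solving the [2/7] Pade equations on them gives f(j) = (-28*j**2/27 + 8*j/9 - 7/2)/((j - 3/4)**3*(j**2 - 11*j + 4)**2), whose expansion matches every shown term.
Denominator factor (j - 3/4)^3: pole of order 3 at 3/4, modulus 3/4.
Denominator factor (j**2 - 11*j + 4)^2: discriminant 105, real irrational roots 11/2 + (1/2)*sqrt(105) and 11/2 - (1/2)*sqrt(105); poles of order 2, moduli 11/2 + (1/2)*sqrt(105) and 11/2 - (1/2)*sqrt(105).
The radius of convergence is the smallest modulus among the singular points: 11/2 - (1/2)*sqrt(105).

The radius of convergence is 11/2 - (1/2)*sqrt(105).


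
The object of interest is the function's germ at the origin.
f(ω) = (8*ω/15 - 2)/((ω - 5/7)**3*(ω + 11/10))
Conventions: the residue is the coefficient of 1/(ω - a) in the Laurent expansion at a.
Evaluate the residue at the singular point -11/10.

The residue is 2661680/6145149.

At the order-1 pole -11/10 set g(ω) = (ω - (-11/10))*f(ω) = (8*ω/15 - 2)/(ω - 5/7)**3.
Simple pole: residue = g(a) at a = -11/10, which is 2661680/6145149.


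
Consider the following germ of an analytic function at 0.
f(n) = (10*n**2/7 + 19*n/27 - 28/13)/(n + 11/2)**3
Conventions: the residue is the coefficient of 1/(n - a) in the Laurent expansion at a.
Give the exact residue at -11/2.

The residue is 10/7.

At the order-3 pole -11/2 set g(n) = (n - (-11/2))^3*f(n) = 10*n**2/7 + 19*n/27 - 28/13.
Order-3 pole: residue = g''(a)/2; g''(-11/2) = 20/7, so the residue is 10/7.


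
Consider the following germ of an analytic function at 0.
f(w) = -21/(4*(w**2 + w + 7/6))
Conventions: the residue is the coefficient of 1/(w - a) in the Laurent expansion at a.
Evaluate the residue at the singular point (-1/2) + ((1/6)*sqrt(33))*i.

The residue is ((21/44)*sqrt(33))*i.

The factor w**2 + w + 7/6 splits as (w - a)(w - a') with a = (-1/2) + ((1/6)*sqrt(33))*i, a' = (-1/2) - ((1/6)*sqrt(33))*i. At the order-1 pole a set g(w) = (w - a)*f(w) = [-21/4] / (w - a').
Simple pole: residue = g(a) at a = (-1/2) + ((1/6)*sqrt(33))*i, which is ((21/44)*sqrt(33))*i.


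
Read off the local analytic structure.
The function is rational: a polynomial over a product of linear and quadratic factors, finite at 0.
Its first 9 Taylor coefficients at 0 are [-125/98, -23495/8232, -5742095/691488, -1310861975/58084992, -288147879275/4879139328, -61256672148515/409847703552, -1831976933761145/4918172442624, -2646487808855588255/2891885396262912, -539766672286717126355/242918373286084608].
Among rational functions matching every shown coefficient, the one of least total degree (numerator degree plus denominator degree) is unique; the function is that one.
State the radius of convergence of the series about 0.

The radius of convergence is -5/8 + (1/24)*sqrt(673).

No rational of total degree below 7 reproduces all 9 coefficients; solving the [1/6] Pade equations on them gives f(λ) = (3*λ/4 - 25/27)/((λ**2 + λ/5 + 6/5)*(λ**2 + 5*λ/4 - 7/9)**2), whose expansion matches every shown term.
Denominator factor (λ**2 + 5*λ/4 - 7/9)^2: discriminant 673/144, real irrational roots -5/8 + (1/24)*sqrt(673) and -5/8 - (1/24)*sqrt(673); poles of order 2, moduli -5/8 + (1/24)*sqrt(673) and 5/8 + (1/24)*sqrt(673).
Denominator factor (λ**2 + λ/5 + 6/5): discriminant -119/25, complex-conjugate roots (-1/10) + ((1/10)*sqrt(119))*i and (-1/10) - ((1/10)*sqrt(119))*i; poles of order 1, moduli (1/5)*sqrt(30) and (1/5)*sqrt(30).
The radius of convergence is the smallest modulus among the singular points: -5/8 + (1/24)*sqrt(673).


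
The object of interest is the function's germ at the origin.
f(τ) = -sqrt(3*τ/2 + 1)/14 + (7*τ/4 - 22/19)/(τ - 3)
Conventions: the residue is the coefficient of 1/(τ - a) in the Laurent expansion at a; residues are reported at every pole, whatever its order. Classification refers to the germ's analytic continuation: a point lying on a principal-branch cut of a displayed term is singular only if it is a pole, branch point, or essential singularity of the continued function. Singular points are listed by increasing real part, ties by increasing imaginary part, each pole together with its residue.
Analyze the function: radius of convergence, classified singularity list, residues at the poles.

Radius of convergence at 0: 2/3.
At -2/3: an algebraic (square-root) branch point.
At 3: a pole of order 1; residue 311/76.

Denominator factor (τ - 3): pole of order 1 at 3, modulus 3.
Branch term (-1/14)*sqrt(1 - τ/(-2/3)): its argument vanishes at τ = -2/3, a square-root branch point, modulus 2/3.
The radius of convergence is the smallest modulus among the singular points: 2/3.
The branch term is analytic at 3 and contributes nothing to the residue; only the rational part matters.
At the order-1 pole 3 set g(τ) = (τ - (3))*(rational part) = 7*τ/4 - 22/19.
Simple pole: residue = g(a) at a = 3, which is 311/76.
List the singular points by increasing real part (a conjugate pair: the negative imaginary part first).


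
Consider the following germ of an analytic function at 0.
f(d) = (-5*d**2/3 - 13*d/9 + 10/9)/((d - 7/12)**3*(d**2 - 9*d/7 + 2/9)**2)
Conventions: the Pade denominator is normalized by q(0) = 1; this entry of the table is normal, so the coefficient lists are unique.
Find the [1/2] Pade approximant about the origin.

Taylor coefficients needed (expand at 0): a_0 = -38880/343, a_1 = -4195152/2401, a_2 = -276885864/16807, a_3 = -14654290932/117649.
Write the denominator as Q(d) = 1 + q1*d + q2*d^2. Requiring Q*f - P = O(d^4) with deg P <= 1 kills the coefficients of d^2..d^3 in Q*f:
  d^2: a_2 + q1*a_1 + q2*a_0 = 0, i.e. -276885864/16807 + (-4195152/2401)*q1 + (-38880/343)*q2 = 0.
  d^3: a_3 + q1*a_2 + q2*a_1 = 0, i.e. -14654290932/117649 + (-276885864/16807)*q1 + (-4195152/2401)*q2 = 0.
Solving this linear system: q1 = -5592921/452086, q2 = 502390089/11076107.
The numerator is Q*f truncated at degree 1: P0 = a_0 = -38880/343; P1 = a_1 + q1*a_0 = -187200053856/542729243.

The Pade approximant has numerator coefficients [-38880/343, -187200053856/542729243]; denominator coefficients [1, -5592921/452086, 502390089/11076107].


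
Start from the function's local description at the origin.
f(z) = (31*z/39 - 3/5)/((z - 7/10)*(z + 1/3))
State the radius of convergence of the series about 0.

Denominator factor (z - 7/10): pole of order 1 at 7/10, modulus 7/10.
Denominator factor (z + 1/3): pole of order 1 at -1/3, modulus 1/3.
The radius of convergence is the smallest modulus among the singular points: 1/3.

The radius of convergence is 1/3.


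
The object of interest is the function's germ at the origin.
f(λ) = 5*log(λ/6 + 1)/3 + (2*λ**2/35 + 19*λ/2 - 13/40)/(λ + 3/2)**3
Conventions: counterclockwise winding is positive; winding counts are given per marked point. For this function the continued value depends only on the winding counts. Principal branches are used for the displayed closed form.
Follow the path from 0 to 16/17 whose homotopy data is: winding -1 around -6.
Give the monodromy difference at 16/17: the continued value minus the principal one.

The rational part is single-valued and drops out of the difference; each branch term changes only by its own monodromy.
(5/3)*log(1 - λ/(-6)): each positive loop around -6 adds 2*pi*i to the log, so winding -1 contributes (5/3)*(-1)*2*pi*i = -(10/3)*pi*i.
Summing the contributions at λ = 16/17 gives -(10/3)*pi*i.

Continued minus principal equals -(10/3)*pi*i.


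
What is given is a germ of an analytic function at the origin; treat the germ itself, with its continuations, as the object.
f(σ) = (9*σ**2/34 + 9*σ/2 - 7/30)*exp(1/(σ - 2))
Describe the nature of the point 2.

The point is an essential singularity.

The exponent 1/(σ - (2)) has a pole at 2, so exp(1/(σ - (2))) takes every nonzero value near it: an essential singularity (not a pole of any order).


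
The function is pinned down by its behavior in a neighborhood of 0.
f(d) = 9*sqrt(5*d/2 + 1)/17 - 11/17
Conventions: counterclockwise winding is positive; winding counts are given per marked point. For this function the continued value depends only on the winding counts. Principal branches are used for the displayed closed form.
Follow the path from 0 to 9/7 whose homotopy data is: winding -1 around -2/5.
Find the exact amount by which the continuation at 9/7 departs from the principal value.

Continued minus principal equals -(9/119)*sqrt(826).

The rational part is single-valued and drops out of the difference; each branch term changes only by its own monodromy.
(9/17)*sqrt(1 - d/(-2/5)): winding -1 is odd, the square root flips sign, contributing -2*(9/17)*sqrt(1 - (9/7)/(-2/5)) = -2*(9/17)*sqrt(59/14) = -(9/119)*sqrt(826).
Summing the contributions at d = 9/7 gives -(9/119)*sqrt(826).


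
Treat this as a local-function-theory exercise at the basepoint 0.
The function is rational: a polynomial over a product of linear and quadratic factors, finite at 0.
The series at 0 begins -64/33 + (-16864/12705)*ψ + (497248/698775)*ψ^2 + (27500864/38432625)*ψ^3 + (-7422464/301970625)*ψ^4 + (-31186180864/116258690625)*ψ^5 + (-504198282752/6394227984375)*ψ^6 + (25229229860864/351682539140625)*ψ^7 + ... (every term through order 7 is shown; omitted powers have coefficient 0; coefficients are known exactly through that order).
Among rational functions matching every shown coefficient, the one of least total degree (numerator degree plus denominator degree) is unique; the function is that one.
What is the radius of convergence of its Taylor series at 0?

No rational of total degree below 4 reproduces all 8 coefficients; solving the [2/2] Pade equations on them gives f(ψ) = (40*ψ**2/33 - 40*ψ/21 - 16/3)/(ψ**2 - 9*ψ/10 + 11/4), whose expansion matches every shown term.
Denominator factor (ψ**2 - 9*ψ/10 + 11/4): discriminant -1019/100, complex-conjugate roots (9/20) + ((1/20)*sqrt(1019))*i and (9/20) - ((1/20)*sqrt(1019))*i; poles of order 1, moduli (1/2)*sqrt(11) and (1/2)*sqrt(11).
The radius of convergence is the smallest modulus among the singular points: (1/2)*sqrt(11).

The radius of convergence is (1/2)*sqrt(11).


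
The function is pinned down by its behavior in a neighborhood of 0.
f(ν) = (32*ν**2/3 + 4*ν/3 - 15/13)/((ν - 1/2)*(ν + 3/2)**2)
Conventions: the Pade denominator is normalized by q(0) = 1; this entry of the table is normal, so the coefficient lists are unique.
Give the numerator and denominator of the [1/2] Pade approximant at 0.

The Pade approximant has numerator coefficients [40/39, -2259536/1348191]; denominator coefficients [1, -13196/11523, 234664/34569].

Taylor coefficients needed (expand at 0): a_0 = 40/39, a_1 = -176/351, a_2 = -7936/1053, a_3 = -5504/1053.
Write the denominator as Q(ν) = 1 + q1*ν + q2*ν^2. Requiring Q*f - P = O(ν^4) with deg P <= 1 kills the coefficients of ν^2..ν^3 in Q*f:
  ν^2: a_2 + q1*a_1 + q2*a_0 = 0, i.e. -7936/1053 + (-176/351)*q1 + (40/39)*q2 = 0.
  ν^3: a_3 + q1*a_2 + q2*a_1 = 0, i.e. -5504/1053 + (-7936/1053)*q1 + (-176/351)*q2 = 0.
Solving this linear system: q1 = -13196/11523, q2 = 234664/34569.
The numerator is Q*f truncated at degree 1: P0 = a_0 = 40/39; P1 = a_1 + q1*a_0 = -2259536/1348191.


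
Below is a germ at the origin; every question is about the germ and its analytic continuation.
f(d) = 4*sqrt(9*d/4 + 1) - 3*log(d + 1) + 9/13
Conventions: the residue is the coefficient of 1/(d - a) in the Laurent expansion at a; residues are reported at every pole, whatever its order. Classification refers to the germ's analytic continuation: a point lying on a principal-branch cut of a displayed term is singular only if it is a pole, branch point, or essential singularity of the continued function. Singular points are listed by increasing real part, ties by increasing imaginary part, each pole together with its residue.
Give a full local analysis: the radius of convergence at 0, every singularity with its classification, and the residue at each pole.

Branch term (-3)*log(1 - d/(-1)): its argument vanishes at d = -1, a logarithmic branch point, modulus 1.
Branch term (4)*sqrt(1 - d/(-4/9)): its argument vanishes at d = -4/9, a square-root branch point, modulus 4/9.
The radius of convergence is the smallest modulus among the singular points: 4/9.
List the singular points by increasing real part (a conjugate pair: the negative imaginary part first).

Radius of convergence at 0: 4/9.
At -1: a logarithmic branch point.
At -4/9: an algebraic (square-root) branch point.


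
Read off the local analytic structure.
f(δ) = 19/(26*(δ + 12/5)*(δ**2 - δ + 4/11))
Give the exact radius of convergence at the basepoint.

The radius of convergence is (2/11)*sqrt(11).

Denominator factor (δ**2 - δ + 4/11): discriminant -5/11, complex-conjugate roots (1/2) + ((1/22)*sqrt(55))*i and (1/2) - ((1/22)*sqrt(55))*i; poles of order 1, moduli (2/11)*sqrt(11) and (2/11)*sqrt(11).
Denominator factor (δ + 12/5): pole of order 1 at -12/5, modulus 12/5.
The radius of convergence is the smallest modulus among the singular points: (2/11)*sqrt(11).


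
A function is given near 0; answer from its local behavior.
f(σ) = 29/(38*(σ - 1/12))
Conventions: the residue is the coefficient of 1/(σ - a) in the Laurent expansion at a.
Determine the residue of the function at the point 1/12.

The residue is 29/38.

At the order-1 pole 1/12 set g(σ) = (σ - (1/12))*f(σ) = 29/38.
Simple pole: residue = g(a) at a = 1/12, which is 29/38.


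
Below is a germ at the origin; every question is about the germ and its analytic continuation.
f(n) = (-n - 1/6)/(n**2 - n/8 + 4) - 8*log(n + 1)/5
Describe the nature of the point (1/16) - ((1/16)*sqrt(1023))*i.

The point is a pole of order 1.

The denominator factor n**2 - n/8 + 4 vanishes at (1/16) - ((1/16)*sqrt(1023))*i and appears to the power 1; the numerator there equals (-11/48) + ((1/16)*sqrt(1023))*i, nonzero, and no other factor vanishes.
The branch terms are analytic at this point.
Hence a pole whose order is the multiplicity, 1.


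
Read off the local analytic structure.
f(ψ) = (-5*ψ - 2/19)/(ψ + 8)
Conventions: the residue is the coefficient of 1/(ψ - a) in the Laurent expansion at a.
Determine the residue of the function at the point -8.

At the order-1 pole -8 set g(ψ) = (ψ - (-8))*f(ψ) = -5*ψ - 2/19.
Simple pole: residue = g(a) at a = -8, which is 758/19.

The residue is 758/19.


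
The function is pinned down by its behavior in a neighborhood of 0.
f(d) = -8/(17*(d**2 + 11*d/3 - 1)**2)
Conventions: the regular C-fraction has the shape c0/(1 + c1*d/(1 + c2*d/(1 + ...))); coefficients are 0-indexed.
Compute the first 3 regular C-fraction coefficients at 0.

Taylor coefficients (expand at 0): a_0 = -8/17, a_1 = -176/51, a_2 = -1016/51.
c0 = a_0 = -8/17. Peel one level at a time: if S = 1 + c*d/S' with S'(0) = 1, then c is the d-coefficient of S and S' = c*d/(S - 1).
S_1 = c0/f = 1 + (-22/3)*d + (103/9)*d^2 + ...; c1 = -22/3.
S_2 = c1*d/(S_1 - 1) = 1 + (103/66)*d + ...; c2 = 103/66.

The regular C-fraction coefficients are [-8/17, -22/3, 103/66].


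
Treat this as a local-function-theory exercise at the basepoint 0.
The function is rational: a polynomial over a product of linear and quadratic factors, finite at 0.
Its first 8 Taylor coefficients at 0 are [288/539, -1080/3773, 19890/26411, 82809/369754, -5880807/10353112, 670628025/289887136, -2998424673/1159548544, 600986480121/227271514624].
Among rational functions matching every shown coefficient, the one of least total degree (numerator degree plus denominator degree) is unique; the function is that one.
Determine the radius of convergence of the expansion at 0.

No rational of total degree below 4 reproduces all 8 coefficients; solving the [0/4] Pade equations on them gives f(y) = 4/(11*(y - 7/6)**2*(y**2 + 9*y/8 + 1/2)), whose expansion matches every shown term.
Denominator factor (y - 7/6)^2: pole of order 2 at 7/6, modulus 7/6.
Denominator factor (y**2 + 9*y/8 + 1/2): discriminant -47/64, complex-conjugate roots (-9/16) + ((1/16)*sqrt(47))*i and (-9/16) - ((1/16)*sqrt(47))*i; poles of order 1, moduli (1/2)*sqrt(2) and (1/2)*sqrt(2).
The radius of convergence is the smallest modulus among the singular points: (1/2)*sqrt(2).

The radius of convergence is (1/2)*sqrt(2).
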